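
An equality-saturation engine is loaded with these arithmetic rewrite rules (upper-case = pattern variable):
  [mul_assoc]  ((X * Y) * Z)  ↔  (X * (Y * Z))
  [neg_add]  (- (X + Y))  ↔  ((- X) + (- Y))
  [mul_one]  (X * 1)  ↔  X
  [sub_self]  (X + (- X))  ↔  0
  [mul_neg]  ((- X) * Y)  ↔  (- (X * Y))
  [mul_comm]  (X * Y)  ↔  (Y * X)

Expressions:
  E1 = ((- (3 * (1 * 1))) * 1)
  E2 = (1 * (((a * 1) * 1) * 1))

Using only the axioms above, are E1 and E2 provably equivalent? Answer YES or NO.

Every axiom is a valid identity, so a rewrite proof would force E1 and E2 to agree under every assignment.
At a=0: E1 = -3 but E2 = 0; they differ, so no derivation exists.

NO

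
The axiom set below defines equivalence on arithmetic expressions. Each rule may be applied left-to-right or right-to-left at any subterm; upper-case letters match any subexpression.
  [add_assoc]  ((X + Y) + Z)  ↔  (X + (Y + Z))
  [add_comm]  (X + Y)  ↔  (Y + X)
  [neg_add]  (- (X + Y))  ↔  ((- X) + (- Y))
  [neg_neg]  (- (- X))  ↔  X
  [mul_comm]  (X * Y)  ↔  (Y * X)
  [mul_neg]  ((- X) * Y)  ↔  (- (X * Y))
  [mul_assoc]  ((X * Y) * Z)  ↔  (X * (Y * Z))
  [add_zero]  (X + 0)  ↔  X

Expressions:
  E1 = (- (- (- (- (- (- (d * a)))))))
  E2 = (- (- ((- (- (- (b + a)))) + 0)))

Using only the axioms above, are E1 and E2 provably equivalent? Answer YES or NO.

All listed rules preserve value, hence provable equivalence implies equal values everywhere; look for a separating assignment.
a=0, b=1, d=0 gives E1 ↦ 0, E2 ↦ -1; values differ ⇒ not provably equivalent.

NO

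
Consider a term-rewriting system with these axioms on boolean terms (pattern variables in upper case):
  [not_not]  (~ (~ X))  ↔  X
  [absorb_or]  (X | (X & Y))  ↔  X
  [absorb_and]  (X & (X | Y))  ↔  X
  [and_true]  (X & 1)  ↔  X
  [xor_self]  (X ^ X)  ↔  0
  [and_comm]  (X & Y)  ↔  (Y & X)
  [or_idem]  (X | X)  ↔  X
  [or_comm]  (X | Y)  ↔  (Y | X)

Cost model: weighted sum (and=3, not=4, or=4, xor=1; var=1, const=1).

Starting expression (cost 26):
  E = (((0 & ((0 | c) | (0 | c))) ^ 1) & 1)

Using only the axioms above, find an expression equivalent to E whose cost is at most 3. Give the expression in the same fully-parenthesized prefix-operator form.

1. [and_true →] (((0 & ((0 | c) | (0 | c))) ^ 1) & 1)  →  ((0 & ((0 | c) | (0 | c))) ^ 1)
2. [or_idem →] ((0 | c) | (0 | c))  →  (0 | c);  E = ((0 & (0 | c)) ^ 1)
3. [absorb_and →] (0 & (0 | c))  →  0;  cost 3 ≤ 3, done

(0 ^ 1)   [cost 3]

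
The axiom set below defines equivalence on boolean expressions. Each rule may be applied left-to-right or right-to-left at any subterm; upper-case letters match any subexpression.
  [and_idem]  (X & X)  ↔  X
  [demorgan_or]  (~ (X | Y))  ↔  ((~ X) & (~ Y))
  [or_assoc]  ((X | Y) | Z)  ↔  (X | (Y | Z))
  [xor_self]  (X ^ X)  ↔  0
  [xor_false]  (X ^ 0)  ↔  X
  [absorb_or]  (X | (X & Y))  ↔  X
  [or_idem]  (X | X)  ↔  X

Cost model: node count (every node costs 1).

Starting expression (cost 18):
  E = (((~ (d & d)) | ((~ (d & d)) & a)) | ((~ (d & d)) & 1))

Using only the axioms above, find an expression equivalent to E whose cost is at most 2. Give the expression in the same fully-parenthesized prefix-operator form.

(1) ((~ (d & d)) | ((~ (d & d)) & a))  =[absorb_or →]=  (~ (d & d))    ⊢ ((~ (d & d)) | ((~ (d & d)) & 1))
(2) ((~ (d & d)) | ((~ (d & d)) & 1))  =[absorb_or →]=  (~ (d & d))
(3) (d & d)  =[and_idem →]=  d    ⊢ cost 2, within 2

(~ d)   [cost 2]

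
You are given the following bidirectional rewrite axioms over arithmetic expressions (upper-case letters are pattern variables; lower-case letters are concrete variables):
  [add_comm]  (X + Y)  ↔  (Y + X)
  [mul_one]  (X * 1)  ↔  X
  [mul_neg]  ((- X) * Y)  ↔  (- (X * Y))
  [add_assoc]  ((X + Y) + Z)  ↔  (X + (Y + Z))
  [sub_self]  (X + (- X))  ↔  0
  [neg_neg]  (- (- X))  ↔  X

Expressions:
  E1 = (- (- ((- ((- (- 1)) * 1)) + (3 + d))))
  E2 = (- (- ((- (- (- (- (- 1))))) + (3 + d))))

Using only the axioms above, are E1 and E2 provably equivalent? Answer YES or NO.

YES

1. [mul_one →] ((- (- 1)) * 1)  →  (- (- 1));  E1 = (- (- ((- (- (- 1))) + (3 + d))))
2. [neg_neg ←] (- (- (- 1)))  →  (- (- (- (- (- 1)))));  this is E2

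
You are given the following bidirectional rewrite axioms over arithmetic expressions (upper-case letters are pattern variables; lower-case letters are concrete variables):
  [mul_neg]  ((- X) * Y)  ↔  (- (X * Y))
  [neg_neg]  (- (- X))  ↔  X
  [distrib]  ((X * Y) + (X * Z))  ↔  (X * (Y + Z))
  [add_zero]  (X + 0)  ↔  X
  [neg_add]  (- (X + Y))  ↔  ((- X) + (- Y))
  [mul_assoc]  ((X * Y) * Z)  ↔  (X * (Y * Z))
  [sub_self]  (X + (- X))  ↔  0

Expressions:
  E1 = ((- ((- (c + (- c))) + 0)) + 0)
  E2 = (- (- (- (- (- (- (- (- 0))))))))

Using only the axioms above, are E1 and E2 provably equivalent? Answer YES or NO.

YES

step 1: add_zero (→) rewrites ((- ((- (c + (- c))) + 0)) + 0) into (- ((- (c + (- c))) + 0))
step 2: sub_self (→) rewrites (c + (- c)) into 0, now (- ((- 0) + 0))
step 3: add_zero (→) rewrites ((- 0) + 0) into (- 0), now (- (- 0))
step 4: neg_neg (←) rewrites 0 into (- (- 0)), now (- (- (- (- 0))))
step 5: neg_neg (←) rewrites (- 0) into (- (- (- 0))), now (- (- (- (- (- (- 0))))))
step 6: neg_neg (←) rewrites (- (- (- (- (- (- 0)))))) into (- (- (- (- (- (- (- (- 0)))))))), which is E2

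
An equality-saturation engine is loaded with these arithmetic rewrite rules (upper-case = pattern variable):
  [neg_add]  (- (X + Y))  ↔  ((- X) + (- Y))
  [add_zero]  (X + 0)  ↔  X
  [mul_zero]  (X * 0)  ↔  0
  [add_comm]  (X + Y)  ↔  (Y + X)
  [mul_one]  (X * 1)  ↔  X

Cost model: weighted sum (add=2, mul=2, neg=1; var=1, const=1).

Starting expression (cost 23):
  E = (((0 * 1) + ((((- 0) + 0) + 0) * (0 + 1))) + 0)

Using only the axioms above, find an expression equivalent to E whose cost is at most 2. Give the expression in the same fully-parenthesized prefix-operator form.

(- 0)   [cost 2]

step 1: add_zero (→) rewrites (((- 0) + 0) + 0) into ((- 0) + 0), now (((0 * 1) + (((- 0) + 0) * (0 + 1))) + 0)
step 2: add_comm (→) rewrites (0 + 1) into (1 + 0), now (((0 * 1) + (((- 0) + 0) * (1 + 0))) + 0)
step 3: add_zero (→) rewrites ((- 0) + 0) into (- 0), now (((0 * 1) + ((- 0) * (1 + 0))) + 0)
step 4: add_zero (→) rewrites (1 + 0) into 1, now (((0 * 1) + ((- 0) * 1)) + 0)
step 5: add_zero (→) rewrites (((0 * 1) + ((- 0) * 1)) + 0) into ((0 * 1) + ((- 0) * 1))
step 6: add_comm (→) rewrites ((0 * 1) + ((- 0) * 1)) into (((- 0) * 1) + (0 * 1))
step 7: mul_one (→) rewrites ((- 0) * 1) into (- 0), now ((- 0) + (0 * 1))
step 8: mul_one (→) rewrites (0 * 1) into 0, now ((- 0) + 0)
step 9: add_zero (→) rewrites ((- 0) + 0) into (- 0), reaching cost 2 (bound 2)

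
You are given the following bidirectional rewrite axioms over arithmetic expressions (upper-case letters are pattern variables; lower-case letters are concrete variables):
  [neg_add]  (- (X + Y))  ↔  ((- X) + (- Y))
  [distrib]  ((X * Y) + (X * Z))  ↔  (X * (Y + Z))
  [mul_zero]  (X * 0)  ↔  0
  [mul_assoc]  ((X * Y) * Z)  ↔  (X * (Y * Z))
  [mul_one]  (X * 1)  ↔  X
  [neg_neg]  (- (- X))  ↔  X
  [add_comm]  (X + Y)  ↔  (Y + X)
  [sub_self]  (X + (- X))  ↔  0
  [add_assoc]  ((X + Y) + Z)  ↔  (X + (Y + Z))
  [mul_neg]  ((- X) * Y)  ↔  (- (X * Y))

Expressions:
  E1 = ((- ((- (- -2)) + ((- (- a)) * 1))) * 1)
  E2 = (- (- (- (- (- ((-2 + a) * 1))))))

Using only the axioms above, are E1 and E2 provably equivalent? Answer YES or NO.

YES

(1) (- (- a))  =[neg_neg →]=  a    ⊢ ((- ((- (- -2)) + (a * 1))) * 1)
(2) ((- ((- (- -2)) + (a * 1))) * 1)  =[mul_one →]=  (- ((- (- -2)) + (a * 1)))
(3) (- (- -2))  =[neg_neg →]=  -2    ⊢ (- (-2 + (a * 1)))
(4) (a * 1)  =[mul_one →]=  a    ⊢ (- (-2 + a))
(5) (- (-2 + a))  =[neg_neg ←]=  (- (- (- (-2 + a))))
(6) (- (-2 + a))  =[neg_neg ←]=  (- (- (- (-2 + a))))    ⊢ (- (- (- (- (- (-2 + a))))))
(7) (-2 + a)  =[mul_one ←]=  ((-2 + a) * 1)    ⊢ E2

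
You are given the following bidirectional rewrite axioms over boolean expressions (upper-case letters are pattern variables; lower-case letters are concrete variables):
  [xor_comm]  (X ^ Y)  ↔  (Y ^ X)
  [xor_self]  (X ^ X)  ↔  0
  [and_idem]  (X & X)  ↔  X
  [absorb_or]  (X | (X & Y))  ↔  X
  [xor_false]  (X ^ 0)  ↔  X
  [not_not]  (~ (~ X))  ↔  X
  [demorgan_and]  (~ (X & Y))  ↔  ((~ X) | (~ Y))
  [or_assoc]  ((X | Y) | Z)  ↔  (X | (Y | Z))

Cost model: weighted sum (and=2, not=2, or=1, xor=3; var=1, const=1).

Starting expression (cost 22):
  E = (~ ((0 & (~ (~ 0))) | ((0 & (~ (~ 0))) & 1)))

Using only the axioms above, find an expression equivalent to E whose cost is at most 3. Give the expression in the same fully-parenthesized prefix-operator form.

1. [absorb_or →] ((0 & (~ (~ 0))) | ((0 & (~ (~ 0))) & 1))  →  (0 & (~ (~ 0)));  E = (~ (0 & (~ (~ 0))))
2. [not_not →] (~ (~ 0))  →  0;  E = (~ (0 & 0))
3. [and_idem →] (0 & 0)  →  0;  cost 3 ≤ 3, done

(~ 0)   [cost 3]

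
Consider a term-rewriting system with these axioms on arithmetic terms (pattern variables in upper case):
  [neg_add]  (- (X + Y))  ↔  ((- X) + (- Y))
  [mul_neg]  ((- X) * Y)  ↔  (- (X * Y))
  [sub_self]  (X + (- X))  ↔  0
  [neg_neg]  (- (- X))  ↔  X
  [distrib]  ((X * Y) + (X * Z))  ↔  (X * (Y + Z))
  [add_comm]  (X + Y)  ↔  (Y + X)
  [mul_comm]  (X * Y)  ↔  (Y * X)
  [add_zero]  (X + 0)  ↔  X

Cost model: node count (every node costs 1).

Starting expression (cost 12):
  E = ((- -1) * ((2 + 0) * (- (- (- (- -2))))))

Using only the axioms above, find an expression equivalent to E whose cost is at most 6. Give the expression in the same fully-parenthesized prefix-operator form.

1. [neg_neg →] (- (- (- -2)))  →  (- -2);  E = ((- -1) * ((2 + 0) * (- (- -2))))
2. [neg_neg →] (- (- -2))  →  -2;  E = ((- -1) * ((2 + 0) * -2))
3. [add_zero →] (2 + 0)  →  2;  cost 6 ≤ 6, done

((- -1) * (2 * -2))   [cost 6]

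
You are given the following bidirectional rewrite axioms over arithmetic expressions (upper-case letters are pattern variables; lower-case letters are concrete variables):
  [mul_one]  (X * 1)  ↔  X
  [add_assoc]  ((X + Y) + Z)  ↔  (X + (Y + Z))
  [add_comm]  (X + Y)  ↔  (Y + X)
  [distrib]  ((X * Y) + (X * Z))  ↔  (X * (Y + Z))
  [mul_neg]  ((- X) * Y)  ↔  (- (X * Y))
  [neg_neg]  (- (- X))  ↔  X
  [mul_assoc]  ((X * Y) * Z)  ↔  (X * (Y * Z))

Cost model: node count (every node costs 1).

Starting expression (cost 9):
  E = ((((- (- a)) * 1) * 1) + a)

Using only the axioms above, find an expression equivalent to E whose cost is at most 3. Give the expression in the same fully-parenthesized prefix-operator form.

1. [mul_one →] ((- (- a)) * 1)  →  (- (- a));  E = (((- (- a)) * 1) + a)
2. [neg_neg →] (- (- a))  →  a;  E = ((a * 1) + a)
3. [mul_one →] (a * 1)  →  a;  cost 3 ≤ 3, done

(a + a)   [cost 3]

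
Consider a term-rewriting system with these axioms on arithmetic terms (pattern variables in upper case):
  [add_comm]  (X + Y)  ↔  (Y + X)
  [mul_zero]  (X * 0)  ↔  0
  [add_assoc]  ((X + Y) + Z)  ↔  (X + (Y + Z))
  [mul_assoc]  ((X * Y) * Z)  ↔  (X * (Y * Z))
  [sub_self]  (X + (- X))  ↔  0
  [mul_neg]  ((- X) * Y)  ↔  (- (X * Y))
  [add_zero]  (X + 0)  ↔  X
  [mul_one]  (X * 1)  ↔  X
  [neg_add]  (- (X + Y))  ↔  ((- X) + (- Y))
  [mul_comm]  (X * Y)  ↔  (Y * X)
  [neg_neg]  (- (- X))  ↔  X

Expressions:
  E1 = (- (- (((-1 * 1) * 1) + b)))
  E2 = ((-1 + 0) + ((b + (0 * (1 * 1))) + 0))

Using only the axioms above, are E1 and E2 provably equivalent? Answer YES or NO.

YES

(1) (-1 * 1)  =[mul_one →]=  -1    ⊢ (- (- ((-1 * 1) + b)))
(2) (- (- ((-1 * 1) + b)))  =[neg_neg →]=  ((-1 * 1) + b)
(3) (-1 * 1)  =[mul_one →]=  -1    ⊢ (-1 + b)
(4) -1  =[add_zero ←]=  (-1 + 0)    ⊢ ((-1 + 0) + b)
(5) b  =[add_zero ←]=  (b + 0)    ⊢ ((-1 + 0) + (b + 0))
(6) b  =[add_zero ←]=  (b + 0)    ⊢ ((-1 + 0) + ((b + 0) + 0))
(7) 0  =[mul_one ←]=  (0 * 1)    ⊢ ((-1 + 0) + ((b + (0 * 1)) + 0))
(8) 1  =[mul_one ←]=  (1 * 1)    ⊢ E2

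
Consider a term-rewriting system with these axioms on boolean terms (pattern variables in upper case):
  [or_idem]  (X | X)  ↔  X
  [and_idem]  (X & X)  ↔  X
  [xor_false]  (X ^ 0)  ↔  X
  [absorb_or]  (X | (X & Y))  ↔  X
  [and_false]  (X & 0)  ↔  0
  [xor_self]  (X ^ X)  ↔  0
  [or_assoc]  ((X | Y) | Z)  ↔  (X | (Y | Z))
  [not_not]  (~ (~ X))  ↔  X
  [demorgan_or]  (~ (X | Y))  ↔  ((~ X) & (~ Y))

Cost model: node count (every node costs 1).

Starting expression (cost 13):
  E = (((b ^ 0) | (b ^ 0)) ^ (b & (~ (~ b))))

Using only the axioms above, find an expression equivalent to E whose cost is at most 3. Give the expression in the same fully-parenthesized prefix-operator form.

1. [not_not →] (~ (~ b))  →  b;  E = (((b ^ 0) | (b ^ 0)) ^ (b & b))
2. [or_idem →] ((b ^ 0) | (b ^ 0))  →  (b ^ 0);  E = ((b ^ 0) ^ (b & b))
3. [xor_false →] (b ^ 0)  →  b;  E = (b ^ (b & b))
4. [and_idem →] (b & b)  →  b;  cost 3 ≤ 3, done

(b ^ b)   [cost 3]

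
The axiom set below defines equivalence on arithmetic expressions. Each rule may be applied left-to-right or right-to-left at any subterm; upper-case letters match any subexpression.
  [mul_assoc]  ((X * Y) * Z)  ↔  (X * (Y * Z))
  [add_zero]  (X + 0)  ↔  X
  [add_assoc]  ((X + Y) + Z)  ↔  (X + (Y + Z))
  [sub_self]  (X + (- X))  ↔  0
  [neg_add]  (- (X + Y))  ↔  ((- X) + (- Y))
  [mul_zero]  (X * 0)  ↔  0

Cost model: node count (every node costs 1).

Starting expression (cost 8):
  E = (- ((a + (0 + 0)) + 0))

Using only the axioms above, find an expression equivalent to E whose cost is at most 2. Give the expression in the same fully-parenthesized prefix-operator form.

(- a)   [cost 2]

step 1: add_zero (→) rewrites ((a + (0 + 0)) + 0) into (a + (0 + 0)), now (- (a + (0 + 0)))
step 2: add_zero (→) rewrites (0 + 0) into 0, now (- (a + 0))
step 3: add_zero (→) rewrites (a + 0) into a, reaching cost 2 (bound 2)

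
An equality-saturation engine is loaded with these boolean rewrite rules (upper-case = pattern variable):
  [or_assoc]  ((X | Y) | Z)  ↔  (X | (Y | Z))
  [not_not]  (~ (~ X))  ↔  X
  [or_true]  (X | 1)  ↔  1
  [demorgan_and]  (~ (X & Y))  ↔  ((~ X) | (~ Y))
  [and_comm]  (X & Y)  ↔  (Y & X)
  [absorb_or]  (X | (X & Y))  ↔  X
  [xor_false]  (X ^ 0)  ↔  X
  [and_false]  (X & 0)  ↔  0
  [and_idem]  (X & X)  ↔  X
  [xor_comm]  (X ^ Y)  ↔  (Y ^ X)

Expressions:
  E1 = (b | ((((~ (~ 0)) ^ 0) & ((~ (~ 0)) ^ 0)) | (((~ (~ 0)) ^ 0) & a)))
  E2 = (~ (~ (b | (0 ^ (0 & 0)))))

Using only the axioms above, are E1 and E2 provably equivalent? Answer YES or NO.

(1) (((~ (~ 0)) ^ 0) & ((~ (~ 0)) ^ 0))  =[and_idem →]=  ((~ (~ 0)) ^ 0)    ⊢ (b | (((~ (~ 0)) ^ 0) | (((~ (~ 0)) ^ 0) & a)))
(2) (((~ (~ 0)) ^ 0) | (((~ (~ 0)) ^ 0) & a))  =[absorb_or →]=  ((~ (~ 0)) ^ 0)    ⊢ (b | ((~ (~ 0)) ^ 0))
(3) (~ (~ 0))  =[not_not →]=  0    ⊢ (b | (0 ^ 0))
(4) 0  =[and_idem ←]=  (0 & 0)    ⊢ (b | ((0 & 0) ^ 0))
(5) (b | ((0 & 0) ^ 0))  =[not_not ←]=  (~ (~ (b | ((0 & 0) ^ 0))))
(6) ((0 & 0) ^ 0)  =[xor_comm →]=  (0 ^ (0 & 0))    ⊢ E2

YES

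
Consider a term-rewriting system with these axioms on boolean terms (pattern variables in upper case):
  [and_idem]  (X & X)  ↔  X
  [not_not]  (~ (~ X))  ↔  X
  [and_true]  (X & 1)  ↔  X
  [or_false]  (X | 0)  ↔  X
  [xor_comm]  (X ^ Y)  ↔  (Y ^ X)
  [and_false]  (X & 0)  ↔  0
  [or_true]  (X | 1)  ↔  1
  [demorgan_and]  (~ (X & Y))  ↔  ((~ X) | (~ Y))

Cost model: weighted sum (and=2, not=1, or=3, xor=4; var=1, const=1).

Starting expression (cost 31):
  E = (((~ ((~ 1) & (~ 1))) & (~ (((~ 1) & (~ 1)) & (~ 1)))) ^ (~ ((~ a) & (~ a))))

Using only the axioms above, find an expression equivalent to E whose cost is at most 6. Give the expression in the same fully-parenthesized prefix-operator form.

(1) ((~ 1) & (~ 1))  =[and_idem →]=  (~ 1)    ⊢ (((~ ((~ 1) & (~ 1))) & (~ ((~ 1) & (~ 1)))) ^ (~ ((~ a) & (~ a))))
(2) ((~ ((~ 1) & (~ 1))) & (~ ((~ 1) & (~ 1))))  =[and_idem →]=  (~ ((~ 1) & (~ 1)))    ⊢ ((~ ((~ 1) & (~ 1))) ^ (~ ((~ a) & (~ a))))
(3) ((~ 1) & (~ 1))  =[and_idem →]=  (~ 1)    ⊢ ((~ (~ 1)) ^ (~ ((~ a) & (~ a))))
(4) ((~ a) & (~ a))  =[and_idem →]=  (~ a)    ⊢ ((~ (~ 1)) ^ (~ (~ a)))
(5) (~ (~ 1))  =[not_not →]=  1    ⊢ (1 ^ (~ (~ a)))
(6) (~ (~ a))  =[not_not →]=  a    ⊢ cost 6, within 6

(1 ^ a)   [cost 6]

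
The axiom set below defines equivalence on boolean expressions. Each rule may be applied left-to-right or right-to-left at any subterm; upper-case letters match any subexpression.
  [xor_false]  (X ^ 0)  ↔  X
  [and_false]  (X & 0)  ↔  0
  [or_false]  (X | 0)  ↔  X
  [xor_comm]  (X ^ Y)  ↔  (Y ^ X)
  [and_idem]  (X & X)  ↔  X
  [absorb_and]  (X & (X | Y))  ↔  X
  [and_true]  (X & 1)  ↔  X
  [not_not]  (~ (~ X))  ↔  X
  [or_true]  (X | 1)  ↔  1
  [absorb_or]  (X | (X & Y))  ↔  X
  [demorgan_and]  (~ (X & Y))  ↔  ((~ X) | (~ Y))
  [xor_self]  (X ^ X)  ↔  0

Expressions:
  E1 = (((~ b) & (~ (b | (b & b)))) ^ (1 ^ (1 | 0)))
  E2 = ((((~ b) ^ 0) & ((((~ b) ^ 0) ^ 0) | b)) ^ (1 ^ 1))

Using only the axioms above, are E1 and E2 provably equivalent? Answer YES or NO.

YES

(1) (b | (b & b))  =[absorb_or →]=  b    ⊢ (((~ b) & (~ b)) ^ (1 ^ (1 | 0)))
(2) (1 | 0)  =[or_false →]=  1    ⊢ (((~ b) & (~ b)) ^ (1 ^ 1))
(3) ((~ b) & (~ b))  =[and_idem →]=  (~ b)    ⊢ ((~ b) ^ (1 ^ 1))
(4) (~ b)  =[xor_false ←]=  ((~ b) ^ 0)    ⊢ (((~ b) ^ 0) ^ (1 ^ 1))
(5) ((~ b) ^ 0)  =[absorb_and ←]=  (((~ b) ^ 0) & (((~ b) ^ 0) | b))    ⊢ ((((~ b) ^ 0) & (((~ b) ^ 0) | b)) ^ (1 ^ 1))
(6) (~ b)  =[xor_false ←]=  ((~ b) ^ 0)    ⊢ E2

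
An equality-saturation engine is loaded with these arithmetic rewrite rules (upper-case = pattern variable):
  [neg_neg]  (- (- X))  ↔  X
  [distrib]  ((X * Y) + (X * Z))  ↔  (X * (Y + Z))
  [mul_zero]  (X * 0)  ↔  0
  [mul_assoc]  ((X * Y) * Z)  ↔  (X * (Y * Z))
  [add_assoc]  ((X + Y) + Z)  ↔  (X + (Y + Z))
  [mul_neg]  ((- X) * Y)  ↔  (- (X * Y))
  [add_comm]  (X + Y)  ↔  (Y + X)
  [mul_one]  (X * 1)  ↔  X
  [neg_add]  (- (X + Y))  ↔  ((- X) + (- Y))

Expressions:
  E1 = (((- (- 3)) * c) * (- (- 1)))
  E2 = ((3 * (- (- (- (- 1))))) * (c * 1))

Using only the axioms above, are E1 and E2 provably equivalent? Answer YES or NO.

YES

step 1: neg_neg (→) rewrites (- (- 3)) into 3, now ((3 * c) * (- (- 1)))
step 2: neg_neg (→) rewrites (- (- 1)) into 1, now ((3 * c) * 1)
step 3: mul_one (→) rewrites ((3 * c) * 1) into (3 * c)
step 4: mul_one (←) rewrites 3 into (3 * 1), now ((3 * 1) * c)
step 5: neg_neg (←) rewrites 1 into (- (- 1)), now ((3 * (- (- 1))) * c)
step 6: mul_one (←) rewrites c into (c * 1), now ((3 * (- (- 1))) * (c * 1))
step 7: neg_neg (←) rewrites (- 1) into (- (- (- 1))), which is E2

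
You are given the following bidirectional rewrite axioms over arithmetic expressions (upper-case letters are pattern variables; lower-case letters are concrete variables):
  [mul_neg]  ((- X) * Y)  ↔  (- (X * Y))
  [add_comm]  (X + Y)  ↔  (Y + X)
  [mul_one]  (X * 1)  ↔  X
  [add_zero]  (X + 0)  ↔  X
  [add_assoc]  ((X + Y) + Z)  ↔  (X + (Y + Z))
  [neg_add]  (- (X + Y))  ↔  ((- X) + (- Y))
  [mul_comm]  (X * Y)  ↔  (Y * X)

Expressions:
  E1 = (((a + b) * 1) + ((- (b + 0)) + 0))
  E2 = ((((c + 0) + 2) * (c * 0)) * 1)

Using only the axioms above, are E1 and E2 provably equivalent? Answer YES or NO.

All listed rules preserve value, hence provable equivalence implies equal values everywhere; look for a separating assignment.
a=1, b=0, c=0 gives E1 ↦ 1, E2 ↦ 0; values differ ⇒ not provably equivalent.

NO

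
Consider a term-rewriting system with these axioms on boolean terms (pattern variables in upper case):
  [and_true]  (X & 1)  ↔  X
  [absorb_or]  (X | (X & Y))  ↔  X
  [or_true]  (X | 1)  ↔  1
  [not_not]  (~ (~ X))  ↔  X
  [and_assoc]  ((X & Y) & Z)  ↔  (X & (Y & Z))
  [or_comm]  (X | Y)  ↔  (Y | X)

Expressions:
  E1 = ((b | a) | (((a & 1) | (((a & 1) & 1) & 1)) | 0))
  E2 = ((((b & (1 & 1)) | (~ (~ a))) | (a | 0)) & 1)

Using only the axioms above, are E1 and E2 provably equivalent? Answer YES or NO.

1. [and_true →] ((a & 1) & 1)  →  (a & 1);  E1 = ((b | a) | (((a & 1) | ((a & 1) & 1)) | 0))
2. [absorb_or →] ((a & 1) | ((a & 1) & 1))  →  (a & 1);  E1 = ((b | a) | ((a & 1) | 0))
3. [and_true →] (a & 1)  →  a;  E1 = ((b | a) | (a | 0))
4. [and_true ←] b  →  (b & 1);  E1 = (((b & 1) | a) | (a | 0))
5. [not_not ←] a  →  (~ (~ a));  E1 = (((b & 1) | (~ (~ a))) | (a | 0))
6. [and_true ←] 1  →  (1 & 1);  E1 = (((b & (1 & 1)) | (~ (~ a))) | (a | 0))
7. [and_true ←] (((b & (1 & 1)) | (~ (~ a))) | (a | 0))  →  ((((b & (1 & 1)) | (~ (~ a))) | (a | 0)) & 1);  this is E2

YES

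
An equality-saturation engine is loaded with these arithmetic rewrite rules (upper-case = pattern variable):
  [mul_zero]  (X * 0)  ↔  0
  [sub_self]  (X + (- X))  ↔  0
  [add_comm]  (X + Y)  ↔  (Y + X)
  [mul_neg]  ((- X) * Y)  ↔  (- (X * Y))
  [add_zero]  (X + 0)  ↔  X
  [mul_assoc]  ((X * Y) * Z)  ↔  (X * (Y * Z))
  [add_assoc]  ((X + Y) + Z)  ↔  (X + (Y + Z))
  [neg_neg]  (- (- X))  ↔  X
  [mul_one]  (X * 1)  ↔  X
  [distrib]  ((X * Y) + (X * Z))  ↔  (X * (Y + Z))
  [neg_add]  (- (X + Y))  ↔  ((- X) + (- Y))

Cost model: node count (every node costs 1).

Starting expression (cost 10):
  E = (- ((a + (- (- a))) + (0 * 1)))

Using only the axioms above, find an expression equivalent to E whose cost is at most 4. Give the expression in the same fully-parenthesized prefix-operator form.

(- (a + a))   [cost 4]

1. [mul_one →] (0 * 1)  →  0;  E = (- ((a + (- (- a))) + 0))
2. [neg_neg →] (- (- a))  →  a;  E = (- ((a + a) + 0))
3. [add_zero →] ((a + a) + 0)  →  (a + a);  cost 4 ≤ 4, done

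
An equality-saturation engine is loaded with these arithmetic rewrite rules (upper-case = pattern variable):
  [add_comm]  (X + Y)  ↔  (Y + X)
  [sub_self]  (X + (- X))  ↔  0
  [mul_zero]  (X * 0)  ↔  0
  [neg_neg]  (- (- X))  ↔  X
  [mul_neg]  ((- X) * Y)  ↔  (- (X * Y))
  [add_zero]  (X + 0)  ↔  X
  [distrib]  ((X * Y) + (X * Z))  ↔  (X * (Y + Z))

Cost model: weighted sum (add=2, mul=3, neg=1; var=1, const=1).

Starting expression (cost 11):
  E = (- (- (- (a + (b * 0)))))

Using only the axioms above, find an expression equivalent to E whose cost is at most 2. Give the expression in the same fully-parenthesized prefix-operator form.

(- a)   [cost 2]

1. [neg_neg →] (- (- (- (a + (b * 0)))))  →  (- (a + (b * 0)))
2. [mul_zero →] (b * 0)  →  0;  E = (- (a + 0))
3. [add_zero →] (a + 0)  →  a;  cost 2 ≤ 2, done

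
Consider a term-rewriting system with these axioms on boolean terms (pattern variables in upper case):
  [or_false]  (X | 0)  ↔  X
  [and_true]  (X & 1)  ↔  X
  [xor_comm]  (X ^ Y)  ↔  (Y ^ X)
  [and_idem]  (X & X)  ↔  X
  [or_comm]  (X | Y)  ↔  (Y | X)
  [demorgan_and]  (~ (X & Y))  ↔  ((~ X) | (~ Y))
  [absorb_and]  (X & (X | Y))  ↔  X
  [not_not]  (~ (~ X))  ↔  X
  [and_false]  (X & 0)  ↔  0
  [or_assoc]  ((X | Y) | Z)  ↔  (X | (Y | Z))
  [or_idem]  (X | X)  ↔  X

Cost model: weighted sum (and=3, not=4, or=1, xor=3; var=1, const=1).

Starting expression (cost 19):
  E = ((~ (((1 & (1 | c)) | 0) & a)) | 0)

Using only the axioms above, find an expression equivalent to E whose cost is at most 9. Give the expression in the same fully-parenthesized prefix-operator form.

(~ (1 & a))   [cost 9]

(1) ((1 & (1 | c)) | 0)  =[or_false →]=  (1 & (1 | c))    ⊢ ((~ ((1 & (1 | c)) & a)) | 0)
(2) (1 & (1 | c))  =[absorb_and →]=  1    ⊢ ((~ (1 & a)) | 0)
(3) ((~ (1 & a)) | 0)  =[or_false →]=  (~ (1 & a))    ⊢ cost 9, within 9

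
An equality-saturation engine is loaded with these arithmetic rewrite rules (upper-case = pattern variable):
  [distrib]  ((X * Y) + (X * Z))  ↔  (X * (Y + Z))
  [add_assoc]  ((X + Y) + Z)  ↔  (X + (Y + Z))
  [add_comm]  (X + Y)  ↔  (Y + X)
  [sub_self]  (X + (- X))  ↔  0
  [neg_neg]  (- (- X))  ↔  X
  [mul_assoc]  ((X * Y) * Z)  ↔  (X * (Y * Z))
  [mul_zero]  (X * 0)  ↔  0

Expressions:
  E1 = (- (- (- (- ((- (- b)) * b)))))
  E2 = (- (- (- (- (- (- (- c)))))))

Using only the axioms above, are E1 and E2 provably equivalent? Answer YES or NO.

Every axiom is a valid identity, so a rewrite proof would force E1 and E2 to agree under every assignment.
At b=0, c=1: E1 = 0 but E2 = -1; they differ, so no derivation exists.

NO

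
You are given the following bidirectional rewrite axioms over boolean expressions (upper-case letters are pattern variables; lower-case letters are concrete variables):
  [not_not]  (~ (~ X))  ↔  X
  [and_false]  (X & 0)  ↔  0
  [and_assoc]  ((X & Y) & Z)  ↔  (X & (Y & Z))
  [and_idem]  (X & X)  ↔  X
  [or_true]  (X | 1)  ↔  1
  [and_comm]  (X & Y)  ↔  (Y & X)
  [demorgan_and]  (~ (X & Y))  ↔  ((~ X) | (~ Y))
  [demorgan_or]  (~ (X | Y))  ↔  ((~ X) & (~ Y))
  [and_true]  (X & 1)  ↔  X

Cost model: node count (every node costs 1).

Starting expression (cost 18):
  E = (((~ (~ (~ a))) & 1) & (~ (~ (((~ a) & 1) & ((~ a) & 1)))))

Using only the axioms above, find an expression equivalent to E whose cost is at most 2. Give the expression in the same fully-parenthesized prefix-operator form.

1. [and_idem →] (((~ a) & 1) & ((~ a) & 1))  →  ((~ a) & 1);  E = (((~ (~ (~ a))) & 1) & (~ (~ ((~ a) & 1))))
2. [and_true →] ((~ a) & 1)  →  (~ a);  E = (((~ (~ (~ a))) & 1) & (~ (~ (~ a))))
3. [not_not →] (~ (~ a))  →  a;  E = (((~ a) & 1) & (~ (~ (~ a))))
4. [not_not →] (~ (~ a))  →  a;  E = (((~ a) & 1) & (~ a))
5. [and_true →] ((~ a) & 1)  →  (~ a);  E = ((~ a) & (~ a))
6. [and_idem →] ((~ a) & (~ a))  →  (~ a);  cost 2 ≤ 2, done

(~ a)   [cost 2]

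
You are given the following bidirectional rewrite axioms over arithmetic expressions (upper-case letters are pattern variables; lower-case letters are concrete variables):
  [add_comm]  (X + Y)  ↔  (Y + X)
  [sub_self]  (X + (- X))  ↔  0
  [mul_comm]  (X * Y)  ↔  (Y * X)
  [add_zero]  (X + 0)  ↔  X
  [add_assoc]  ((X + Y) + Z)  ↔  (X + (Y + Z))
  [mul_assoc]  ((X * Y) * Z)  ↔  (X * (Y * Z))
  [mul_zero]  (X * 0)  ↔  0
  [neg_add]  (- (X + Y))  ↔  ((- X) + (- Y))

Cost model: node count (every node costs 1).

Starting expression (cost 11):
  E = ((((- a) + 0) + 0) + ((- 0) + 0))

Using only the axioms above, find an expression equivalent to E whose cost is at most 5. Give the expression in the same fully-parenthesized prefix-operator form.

1. [add_zero →] (((- a) + 0) + 0)  →  ((- a) + 0);  E = (((- a) + 0) + ((- 0) + 0))
2. [add_zero →] ((- a) + 0)  →  (- a);  E = ((- a) + ((- 0) + 0))
3. [add_zero →] ((- 0) + 0)  →  (- 0);  cost 5 ≤ 5, done

((- a) + (- 0))   [cost 5]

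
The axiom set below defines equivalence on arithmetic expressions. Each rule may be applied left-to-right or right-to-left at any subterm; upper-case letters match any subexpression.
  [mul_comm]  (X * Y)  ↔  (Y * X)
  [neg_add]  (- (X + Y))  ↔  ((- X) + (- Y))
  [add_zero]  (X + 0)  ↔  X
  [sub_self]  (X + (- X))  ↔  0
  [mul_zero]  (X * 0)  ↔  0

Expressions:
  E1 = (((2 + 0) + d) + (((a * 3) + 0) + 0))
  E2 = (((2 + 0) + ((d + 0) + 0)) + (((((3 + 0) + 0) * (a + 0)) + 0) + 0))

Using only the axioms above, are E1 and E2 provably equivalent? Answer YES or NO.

YES

1. [add_zero →] (((a * 3) + 0) + 0)  →  ((a * 3) + 0);  E1 = (((2 + 0) + d) + ((a * 3) + 0))
2. [add_zero →] (2 + 0)  →  2;  E1 = ((2 + d) + ((a * 3) + 0))
3. [add_zero ←] 3  →  (3 + 0);  E1 = ((2 + d) + ((a * (3 + 0)) + 0))
4. [add_zero ←] d  →  (d + 0);  E1 = ((2 + (d + 0)) + ((a * (3 + 0)) + 0))
5. [add_zero ←] (3 + 0)  →  ((3 + 0) + 0);  E1 = ((2 + (d + 0)) + ((a * ((3 + 0) + 0)) + 0))
6. [add_zero ←] (d + 0)  →  ((d + 0) + 0);  E1 = ((2 + ((d + 0) + 0)) + ((a * ((3 + 0) + 0)) + 0))
7. [mul_comm →] (a * ((3 + 0) + 0))  →  (((3 + 0) + 0) * a);  E1 = ((2 + ((d + 0) + 0)) + ((((3 + 0) + 0) * a) + 0))
8. [add_zero ←] 2  →  (2 + 0);  E1 = (((2 + 0) + ((d + 0) + 0)) + ((((3 + 0) + 0) * a) + 0))
9. [add_zero ←] a  →  (a + 0);  E1 = (((2 + 0) + ((d + 0) + 0)) + ((((3 + 0) + 0) * (a + 0)) + 0))
10. [add_zero ←] ((((3 + 0) + 0) * (a + 0)) + 0)  →  (((((3 + 0) + 0) * (a + 0)) + 0) + 0);  this is E2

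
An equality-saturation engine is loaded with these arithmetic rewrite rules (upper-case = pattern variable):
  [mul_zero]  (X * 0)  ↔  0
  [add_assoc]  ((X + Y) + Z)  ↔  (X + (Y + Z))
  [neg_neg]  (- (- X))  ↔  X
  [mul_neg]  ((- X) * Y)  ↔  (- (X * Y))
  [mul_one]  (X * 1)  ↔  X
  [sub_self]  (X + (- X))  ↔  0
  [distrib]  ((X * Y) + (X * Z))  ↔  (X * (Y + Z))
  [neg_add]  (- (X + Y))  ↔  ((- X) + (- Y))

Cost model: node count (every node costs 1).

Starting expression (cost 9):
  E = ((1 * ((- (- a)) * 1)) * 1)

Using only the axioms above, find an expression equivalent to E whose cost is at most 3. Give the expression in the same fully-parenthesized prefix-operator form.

1. [neg_neg →] (- (- a))  →  a;  E = ((1 * (a * 1)) * 1)
2. [mul_one →] (a * 1)  →  a;  E = ((1 * a) * 1)
3. [mul_one →] ((1 * a) * 1)  →  (1 * a);  cost 3 ≤ 3, done

(1 * a)   [cost 3]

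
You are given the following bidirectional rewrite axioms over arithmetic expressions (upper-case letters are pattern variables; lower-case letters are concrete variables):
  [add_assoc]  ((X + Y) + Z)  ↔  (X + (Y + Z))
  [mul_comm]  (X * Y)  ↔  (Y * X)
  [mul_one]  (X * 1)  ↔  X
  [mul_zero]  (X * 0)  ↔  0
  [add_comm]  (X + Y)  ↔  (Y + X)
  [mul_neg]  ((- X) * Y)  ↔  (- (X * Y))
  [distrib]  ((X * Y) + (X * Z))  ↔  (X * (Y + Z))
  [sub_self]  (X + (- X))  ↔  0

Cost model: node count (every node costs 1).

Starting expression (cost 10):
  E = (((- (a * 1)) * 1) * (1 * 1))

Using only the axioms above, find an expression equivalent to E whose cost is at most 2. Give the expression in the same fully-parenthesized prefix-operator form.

(- a)   [cost 2]

step 1: mul_one (→) rewrites (a * 1) into a, now (((- a) * 1) * (1 * 1))
step 2: mul_one (→) rewrites (1 * 1) into 1, now (((- a) * 1) * 1)
step 3: mul_one (→) rewrites (((- a) * 1) * 1) into ((- a) * 1)
step 4: mul_one (→) rewrites ((- a) * 1) into (- a), reaching cost 2 (bound 2)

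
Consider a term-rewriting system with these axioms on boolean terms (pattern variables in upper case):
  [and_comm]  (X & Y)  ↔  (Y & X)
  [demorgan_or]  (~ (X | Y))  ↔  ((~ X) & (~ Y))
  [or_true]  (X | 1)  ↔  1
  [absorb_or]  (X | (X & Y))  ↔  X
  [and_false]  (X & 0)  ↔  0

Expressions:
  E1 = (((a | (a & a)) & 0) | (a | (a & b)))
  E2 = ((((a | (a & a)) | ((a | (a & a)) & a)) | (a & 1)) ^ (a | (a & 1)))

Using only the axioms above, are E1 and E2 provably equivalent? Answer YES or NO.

The axioms are sound identities: if E1 ↔* E2 then E1 and E2 evaluate identically under any assignment.
Under a=1, b=0: E1 evaluates to 1, E2 to 0. Distinct ⇒ no rewrite sequence connects them.

NO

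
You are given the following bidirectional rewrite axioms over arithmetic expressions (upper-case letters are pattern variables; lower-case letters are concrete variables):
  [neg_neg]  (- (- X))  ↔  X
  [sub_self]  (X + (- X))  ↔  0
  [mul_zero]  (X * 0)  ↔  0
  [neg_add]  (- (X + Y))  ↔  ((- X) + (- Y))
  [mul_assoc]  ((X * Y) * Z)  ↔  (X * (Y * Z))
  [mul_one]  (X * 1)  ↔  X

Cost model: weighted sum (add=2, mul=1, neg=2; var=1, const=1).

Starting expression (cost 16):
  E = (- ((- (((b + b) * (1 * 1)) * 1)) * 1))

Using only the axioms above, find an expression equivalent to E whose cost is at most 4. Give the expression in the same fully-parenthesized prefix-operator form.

(b + b)   [cost 4]

1. [mul_one →] ((- (((b + b) * (1 * 1)) * 1)) * 1)  →  (- (((b + b) * (1 * 1)) * 1));  E = (- (- (((b + b) * (1 * 1)) * 1)))
2. [neg_neg →] (- (- (((b + b) * (1 * 1)) * 1)))  →  (((b + b) * (1 * 1)) * 1)
3. [mul_one →] (1 * 1)  →  1;  E = (((b + b) * 1) * 1)
4. [mul_one →] ((b + b) * 1)  →  (b + b);  E = ((b + b) * 1)
5. [mul_one →] ((b + b) * 1)  →  (b + b);  cost 4 ≤ 4, done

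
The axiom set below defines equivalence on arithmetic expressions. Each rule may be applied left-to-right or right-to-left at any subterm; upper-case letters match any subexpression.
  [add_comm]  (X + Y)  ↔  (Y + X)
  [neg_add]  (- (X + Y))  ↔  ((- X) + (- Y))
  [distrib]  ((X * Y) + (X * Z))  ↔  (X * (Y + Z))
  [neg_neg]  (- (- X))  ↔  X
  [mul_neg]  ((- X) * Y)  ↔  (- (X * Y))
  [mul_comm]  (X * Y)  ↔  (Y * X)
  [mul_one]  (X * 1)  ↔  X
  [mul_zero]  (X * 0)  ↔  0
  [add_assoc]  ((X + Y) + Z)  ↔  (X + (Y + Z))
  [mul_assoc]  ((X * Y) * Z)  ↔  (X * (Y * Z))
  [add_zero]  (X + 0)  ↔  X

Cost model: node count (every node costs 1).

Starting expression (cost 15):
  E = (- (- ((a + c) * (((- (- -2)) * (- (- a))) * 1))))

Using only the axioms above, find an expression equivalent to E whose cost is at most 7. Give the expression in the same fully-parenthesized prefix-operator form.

step 1: neg_neg (→) rewrites (- (- ((a + c) * (((- (- -2)) * (- (- a))) * 1)))) into ((a + c) * (((- (- -2)) * (- (- a))) * 1))
step 2: mul_one (→) rewrites (((- (- -2)) * (- (- a))) * 1) into ((- (- -2)) * (- (- a))), now ((a + c) * ((- (- -2)) * (- (- a))))
step 3: neg_neg (→) rewrites (- (- -2)) into -2, now ((a + c) * (-2 * (- (- a))))
step 4: neg_neg (→) rewrites (- (- a)) into a, reaching cost 7 (bound 7)

((a + c) * (-2 * a))   [cost 7]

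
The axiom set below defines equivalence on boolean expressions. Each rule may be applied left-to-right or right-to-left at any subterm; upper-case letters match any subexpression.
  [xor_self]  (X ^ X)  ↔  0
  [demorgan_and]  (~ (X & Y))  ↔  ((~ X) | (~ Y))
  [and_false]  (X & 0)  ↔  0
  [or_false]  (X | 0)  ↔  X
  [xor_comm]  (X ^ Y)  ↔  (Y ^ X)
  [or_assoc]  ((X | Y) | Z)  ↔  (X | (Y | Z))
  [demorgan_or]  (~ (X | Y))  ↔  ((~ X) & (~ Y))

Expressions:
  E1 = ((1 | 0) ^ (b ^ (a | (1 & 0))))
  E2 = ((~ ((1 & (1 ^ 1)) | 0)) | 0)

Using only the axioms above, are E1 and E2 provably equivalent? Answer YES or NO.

NO

Every axiom is a valid identity, so a rewrite proof would force E1 and E2 to agree under every assignment.
At a=0, b=1: E1 = 0 but E2 = 1; they differ, so no derivation exists.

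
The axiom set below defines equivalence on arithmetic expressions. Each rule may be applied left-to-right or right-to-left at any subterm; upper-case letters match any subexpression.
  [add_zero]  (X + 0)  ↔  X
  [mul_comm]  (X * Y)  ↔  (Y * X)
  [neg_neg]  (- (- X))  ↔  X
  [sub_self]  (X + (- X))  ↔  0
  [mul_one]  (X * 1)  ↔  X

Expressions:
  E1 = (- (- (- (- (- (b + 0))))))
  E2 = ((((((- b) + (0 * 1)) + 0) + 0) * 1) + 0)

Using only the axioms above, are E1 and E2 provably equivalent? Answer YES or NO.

step 1: neg_neg (→) rewrites (- (- (- (- (b + 0))))) into (- (- (b + 0))), now (- (- (- (b + 0))))
step 2: neg_neg (→) rewrites (- (- (- (b + 0)))) into (- (b + 0))
step 3: add_zero (→) rewrites (b + 0) into b, now (- b)
step 4: add_zero (←) rewrites (- b) into ((- b) + 0)
step 5: mul_one (←) rewrites (- b) into ((- b) * 1), now (((- b) * 1) + 0)
step 6: add_zero (←) rewrites (- b) into ((- b) + 0), now ((((- b) + 0) * 1) + 0)
step 7: mul_one (←) rewrites 0 into (0 * 1), now ((((- b) + (0 * 1)) * 1) + 0)
step 8: add_zero (←) rewrites ((- b) + (0 * 1)) into (((- b) + (0 * 1)) + 0), now (((((- b) + (0 * 1)) + 0) * 1) + 0)
step 9: add_zero (←) rewrites (((- b) + (0 * 1)) + 0) into ((((- b) + (0 * 1)) + 0) + 0), which is E2

YES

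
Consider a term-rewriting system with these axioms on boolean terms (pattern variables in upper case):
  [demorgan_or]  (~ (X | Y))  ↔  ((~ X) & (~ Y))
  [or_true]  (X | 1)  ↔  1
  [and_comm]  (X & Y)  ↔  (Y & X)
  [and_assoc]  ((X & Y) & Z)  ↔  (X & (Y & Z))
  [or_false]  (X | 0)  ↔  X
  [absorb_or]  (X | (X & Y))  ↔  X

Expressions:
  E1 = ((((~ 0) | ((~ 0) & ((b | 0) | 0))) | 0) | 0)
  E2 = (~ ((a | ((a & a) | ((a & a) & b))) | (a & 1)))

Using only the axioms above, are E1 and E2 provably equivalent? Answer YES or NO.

Every axiom is a valid identity, so a rewrite proof would force E1 and E2 to agree under every assignment.
At a=1, b=0: E1 = 1 but E2 = 0; they differ, so no derivation exists.

NO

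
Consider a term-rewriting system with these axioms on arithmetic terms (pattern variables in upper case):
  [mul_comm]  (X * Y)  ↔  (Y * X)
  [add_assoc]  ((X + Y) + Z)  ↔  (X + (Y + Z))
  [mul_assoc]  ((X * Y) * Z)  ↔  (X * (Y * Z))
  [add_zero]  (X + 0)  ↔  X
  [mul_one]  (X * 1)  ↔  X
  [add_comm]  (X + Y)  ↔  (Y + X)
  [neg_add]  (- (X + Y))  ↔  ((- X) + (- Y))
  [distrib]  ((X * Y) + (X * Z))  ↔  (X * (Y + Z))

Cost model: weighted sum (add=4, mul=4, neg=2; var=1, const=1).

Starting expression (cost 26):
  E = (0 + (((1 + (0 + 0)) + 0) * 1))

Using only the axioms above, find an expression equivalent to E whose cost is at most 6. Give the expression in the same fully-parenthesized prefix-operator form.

1. [add_zero →] (0 + 0)  →  0;  E = (0 + (((1 + 0) + 0) * 1))
2. [add_zero →] (1 + 0)  →  1;  E = (0 + ((1 + 0) * 1))
3. [add_zero →] (1 + 0)  →  1;  E = (0 + (1 * 1))
4. [mul_one →] (1 * 1)  →  1;  cost 6 ≤ 6, done

(0 + 1)   [cost 6]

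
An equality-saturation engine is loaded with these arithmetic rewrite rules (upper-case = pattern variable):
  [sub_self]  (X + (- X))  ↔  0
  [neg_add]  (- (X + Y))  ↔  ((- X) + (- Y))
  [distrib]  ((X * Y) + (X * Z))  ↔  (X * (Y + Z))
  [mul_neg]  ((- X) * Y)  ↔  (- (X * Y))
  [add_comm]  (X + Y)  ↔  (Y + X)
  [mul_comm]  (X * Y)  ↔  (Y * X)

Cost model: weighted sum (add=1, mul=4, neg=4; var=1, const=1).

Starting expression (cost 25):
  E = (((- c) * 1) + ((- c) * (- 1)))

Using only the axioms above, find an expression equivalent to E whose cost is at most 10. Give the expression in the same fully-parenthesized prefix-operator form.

step 1: distrib (→) rewrites (((- c) * 1) + ((- c) * (- 1))) into ((- c) * (1 + (- 1)))
step 2: mul_neg (→) rewrites ((- c) * (1 + (- 1))) into (- (c * (1 + (- 1))))
step 3: sub_self (→) rewrites (1 + (- 1)) into 0, reaching cost 10 (bound 10)

(- (c * 0))   [cost 10]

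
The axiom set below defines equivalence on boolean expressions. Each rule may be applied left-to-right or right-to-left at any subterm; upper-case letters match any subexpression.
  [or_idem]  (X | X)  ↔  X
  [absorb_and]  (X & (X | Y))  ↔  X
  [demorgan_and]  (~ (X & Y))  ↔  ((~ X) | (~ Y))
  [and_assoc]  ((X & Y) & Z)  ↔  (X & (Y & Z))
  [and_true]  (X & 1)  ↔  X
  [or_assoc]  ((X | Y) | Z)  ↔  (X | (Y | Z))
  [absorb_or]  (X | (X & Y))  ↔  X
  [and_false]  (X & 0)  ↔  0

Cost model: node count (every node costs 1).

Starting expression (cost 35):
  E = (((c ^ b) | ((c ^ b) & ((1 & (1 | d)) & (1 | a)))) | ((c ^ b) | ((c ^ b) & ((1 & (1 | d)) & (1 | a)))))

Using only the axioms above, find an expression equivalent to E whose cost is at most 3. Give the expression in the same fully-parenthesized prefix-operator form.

(c ^ b)   [cost 3]

(1) (((c ^ b) | ((c ^ b) & ((1 & (1 | d)) & (1 | a)))) | ((c ^ b) | ((c ^ b) & ((1 & (1 | d)) & (1 | a)))))  =[or_idem →]=  ((c ^ b) | ((c ^ b) & ((1 & (1 | d)) & (1 | a))))
(2) (1 & (1 | d))  =[absorb_and →]=  1    ⊢ ((c ^ b) | ((c ^ b) & (1 & (1 | a))))
(3) (1 & (1 | a))  =[absorb_and →]=  1    ⊢ ((c ^ b) | ((c ^ b) & 1))
(4) ((c ^ b) | ((c ^ b) & 1))  =[absorb_or →]=  (c ^ b)    ⊢ cost 3, within 3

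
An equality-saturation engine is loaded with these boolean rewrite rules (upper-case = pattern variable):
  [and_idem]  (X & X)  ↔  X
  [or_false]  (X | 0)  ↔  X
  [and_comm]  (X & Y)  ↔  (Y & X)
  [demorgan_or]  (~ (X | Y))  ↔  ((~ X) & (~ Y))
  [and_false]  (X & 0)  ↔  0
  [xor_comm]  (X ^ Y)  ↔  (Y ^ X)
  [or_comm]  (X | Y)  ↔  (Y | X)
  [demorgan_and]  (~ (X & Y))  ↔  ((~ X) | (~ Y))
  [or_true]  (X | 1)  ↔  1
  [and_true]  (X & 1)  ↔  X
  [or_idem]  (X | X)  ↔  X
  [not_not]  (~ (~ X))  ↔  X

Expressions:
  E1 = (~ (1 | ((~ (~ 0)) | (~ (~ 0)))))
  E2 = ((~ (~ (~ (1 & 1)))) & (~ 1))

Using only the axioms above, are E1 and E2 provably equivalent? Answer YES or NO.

step 1: or_idem (→) rewrites ((~ (~ 0)) | (~ (~ 0))) into (~ (~ 0)), now (~ (1 | (~ (~ 0))))
step 2: not_not (→) rewrites (~ (~ 0)) into 0, now (~ (1 | 0))
step 3: or_false (→) rewrites (1 | 0) into 1, now (~ 1)
step 4: and_idem (←) rewrites (~ 1) into ((~ 1) & (~ 1))
step 5: and_true (←) rewrites 1 into (1 & 1), now ((~ (1 & 1)) & (~ 1))
step 6: not_not (←) rewrites (~ (1 & 1)) into (~ (~ (~ (1 & 1)))), which is E2

YES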